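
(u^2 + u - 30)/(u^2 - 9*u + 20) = (u + 6)/(u - 4)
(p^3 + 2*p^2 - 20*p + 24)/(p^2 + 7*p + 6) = (p^2 - 4*p + 4)/(p + 1)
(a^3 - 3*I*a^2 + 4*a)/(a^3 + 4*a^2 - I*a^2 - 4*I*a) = (a^2 - 3*I*a + 4)/(a^2 + a*(4 - I) - 4*I)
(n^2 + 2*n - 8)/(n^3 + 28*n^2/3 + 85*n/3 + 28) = 3*(n - 2)/(3*n^2 + 16*n + 21)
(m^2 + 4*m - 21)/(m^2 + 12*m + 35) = (m - 3)/(m + 5)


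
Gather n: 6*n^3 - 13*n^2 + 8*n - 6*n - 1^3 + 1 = 6*n^3 - 13*n^2 + 2*n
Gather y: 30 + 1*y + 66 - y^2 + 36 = -y^2 + y + 132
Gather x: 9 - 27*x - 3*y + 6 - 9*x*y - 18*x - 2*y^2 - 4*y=x*(-9*y - 45) - 2*y^2 - 7*y + 15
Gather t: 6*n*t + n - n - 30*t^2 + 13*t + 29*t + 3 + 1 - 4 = -30*t^2 + t*(6*n + 42)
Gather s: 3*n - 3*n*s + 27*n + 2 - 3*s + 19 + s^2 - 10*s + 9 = 30*n + s^2 + s*(-3*n - 13) + 30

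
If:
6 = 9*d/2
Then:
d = 4/3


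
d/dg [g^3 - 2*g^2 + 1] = g*(3*g - 4)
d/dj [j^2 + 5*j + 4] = 2*j + 5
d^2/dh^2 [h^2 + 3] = 2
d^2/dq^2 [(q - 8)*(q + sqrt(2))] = 2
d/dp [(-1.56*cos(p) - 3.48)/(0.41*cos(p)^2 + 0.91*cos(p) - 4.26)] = (0.6396*sin(p)^2 - 2.8536*cos(p) - 10.452)*sin(p)/(0.41*cos(p)^2 + 0.91*cos(p) - 4.26)^2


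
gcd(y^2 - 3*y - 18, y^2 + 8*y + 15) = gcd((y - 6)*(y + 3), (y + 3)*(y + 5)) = y + 3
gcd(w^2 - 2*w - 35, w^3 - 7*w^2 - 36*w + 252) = w - 7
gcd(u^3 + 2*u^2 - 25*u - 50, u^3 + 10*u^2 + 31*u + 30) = u^2 + 7*u + 10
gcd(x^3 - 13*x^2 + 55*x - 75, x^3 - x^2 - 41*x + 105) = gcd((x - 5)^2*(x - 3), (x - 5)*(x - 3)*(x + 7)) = x^2 - 8*x + 15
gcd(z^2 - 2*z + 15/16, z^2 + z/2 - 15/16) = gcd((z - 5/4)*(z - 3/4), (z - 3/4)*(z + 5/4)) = z - 3/4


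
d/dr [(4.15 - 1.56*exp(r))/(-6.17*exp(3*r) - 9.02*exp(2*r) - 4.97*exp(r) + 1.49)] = (-19.2504*exp(3*r) + 62.7453*exp(2*r) + 74.866*exp(r) + 18.3011)*exp(r)/(38.0689*exp(6*r) + 111.3068*exp(5*r) + 142.6902*exp(4*r) + 71.2722*exp(3*r) - 2.1787*exp(2*r) - 14.8106*exp(r) + 2.2201)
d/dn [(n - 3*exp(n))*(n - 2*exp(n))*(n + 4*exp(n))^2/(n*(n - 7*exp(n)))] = 2*(5*n^5*exp(n) + n^5 - 18*n^4*exp(2*n) - 9*n^4*exp(n) + 15*n^3*exp(3*n) - 21*n^3*exp(2*n) + 416*n^2*exp(4*n) + 79*n^2*exp(3*n) - 1008*n*exp(5*n) - 96*n*exp(4*n) + 336*exp(5*n))/(n^2*(n^2 - 14*n*exp(n) + 49*exp(2*n)))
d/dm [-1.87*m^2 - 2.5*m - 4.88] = -3.74*m - 2.5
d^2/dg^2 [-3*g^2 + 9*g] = -6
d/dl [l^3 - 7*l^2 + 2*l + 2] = 3*l^2 - 14*l + 2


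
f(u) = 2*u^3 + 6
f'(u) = 6*u^2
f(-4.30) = -153.01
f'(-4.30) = 110.94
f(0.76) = 6.88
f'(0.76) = 3.47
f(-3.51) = -80.49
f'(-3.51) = 73.92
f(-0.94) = 4.34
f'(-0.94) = 5.30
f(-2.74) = -35.14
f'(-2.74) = 45.05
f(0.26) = 6.04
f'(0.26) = 0.41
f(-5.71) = -366.34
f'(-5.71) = 195.62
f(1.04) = 8.25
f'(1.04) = 6.49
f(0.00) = 6.00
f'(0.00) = 0.00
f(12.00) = 3462.00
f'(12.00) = 864.00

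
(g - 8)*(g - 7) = g^2 - 15*g + 56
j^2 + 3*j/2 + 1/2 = (j + 1/2)*(j + 1)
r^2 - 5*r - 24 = (r - 8)*(r + 3)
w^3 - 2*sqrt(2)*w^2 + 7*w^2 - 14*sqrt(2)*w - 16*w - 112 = (w + 7)*(w - 4*sqrt(2))*(w + 2*sqrt(2))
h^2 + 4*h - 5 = (h - 1)*(h + 5)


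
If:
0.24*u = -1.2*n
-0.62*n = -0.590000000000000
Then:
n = 0.95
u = -4.76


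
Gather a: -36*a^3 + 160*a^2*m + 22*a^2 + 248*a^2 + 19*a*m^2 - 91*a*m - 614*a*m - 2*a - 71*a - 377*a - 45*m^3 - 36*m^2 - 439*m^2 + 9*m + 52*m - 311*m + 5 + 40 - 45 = -36*a^3 + a^2*(160*m + 270) + a*(19*m^2 - 705*m - 450) - 45*m^3 - 475*m^2 - 250*m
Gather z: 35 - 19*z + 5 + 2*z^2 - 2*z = 2*z^2 - 21*z + 40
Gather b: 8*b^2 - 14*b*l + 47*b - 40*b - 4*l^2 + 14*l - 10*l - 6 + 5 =8*b^2 + b*(7 - 14*l) - 4*l^2 + 4*l - 1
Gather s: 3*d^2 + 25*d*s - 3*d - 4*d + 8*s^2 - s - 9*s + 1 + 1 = 3*d^2 - 7*d + 8*s^2 + s*(25*d - 10) + 2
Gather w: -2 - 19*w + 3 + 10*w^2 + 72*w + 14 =10*w^2 + 53*w + 15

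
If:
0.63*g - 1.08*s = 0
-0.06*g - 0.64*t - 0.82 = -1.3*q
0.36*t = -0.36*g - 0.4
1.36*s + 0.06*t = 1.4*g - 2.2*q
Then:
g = 0.07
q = 0.05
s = 0.04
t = -1.18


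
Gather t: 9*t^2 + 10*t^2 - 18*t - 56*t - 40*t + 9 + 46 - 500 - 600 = 19*t^2 - 114*t - 1045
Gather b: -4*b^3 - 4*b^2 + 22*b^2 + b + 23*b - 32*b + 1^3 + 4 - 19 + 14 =-4*b^3 + 18*b^2 - 8*b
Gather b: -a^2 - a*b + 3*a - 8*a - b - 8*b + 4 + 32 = -a^2 - 5*a + b*(-a - 9) + 36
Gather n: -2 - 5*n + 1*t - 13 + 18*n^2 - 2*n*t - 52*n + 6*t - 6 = 18*n^2 + n*(-2*t - 57) + 7*t - 21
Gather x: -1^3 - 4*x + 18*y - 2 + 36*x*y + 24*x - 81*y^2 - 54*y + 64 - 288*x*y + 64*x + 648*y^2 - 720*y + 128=x*(84 - 252*y) + 567*y^2 - 756*y + 189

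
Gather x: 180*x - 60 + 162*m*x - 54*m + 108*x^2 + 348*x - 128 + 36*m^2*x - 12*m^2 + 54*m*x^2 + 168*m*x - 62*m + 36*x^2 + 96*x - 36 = -12*m^2 - 116*m + x^2*(54*m + 144) + x*(36*m^2 + 330*m + 624) - 224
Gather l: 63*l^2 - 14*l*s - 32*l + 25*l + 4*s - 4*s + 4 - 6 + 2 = 63*l^2 + l*(-14*s - 7)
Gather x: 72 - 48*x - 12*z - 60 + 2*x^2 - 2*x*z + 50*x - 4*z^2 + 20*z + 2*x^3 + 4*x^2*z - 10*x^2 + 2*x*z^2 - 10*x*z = 2*x^3 + x^2*(4*z - 8) + x*(2*z^2 - 12*z + 2) - 4*z^2 + 8*z + 12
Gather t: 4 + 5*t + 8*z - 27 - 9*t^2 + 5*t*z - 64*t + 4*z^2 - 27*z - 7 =-9*t^2 + t*(5*z - 59) + 4*z^2 - 19*z - 30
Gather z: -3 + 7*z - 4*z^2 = -4*z^2 + 7*z - 3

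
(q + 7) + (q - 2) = 2*q + 5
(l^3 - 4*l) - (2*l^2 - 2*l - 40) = l^3 - 2*l^2 - 2*l + 40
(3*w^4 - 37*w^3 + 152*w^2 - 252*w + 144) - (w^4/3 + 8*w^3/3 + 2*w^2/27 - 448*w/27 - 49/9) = 8*w^4/3 - 119*w^3/3 + 4102*w^2/27 - 6356*w/27 + 1345/9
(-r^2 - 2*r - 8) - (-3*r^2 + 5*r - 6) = 2*r^2 - 7*r - 2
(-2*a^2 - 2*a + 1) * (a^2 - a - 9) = -2*a^4 + 21*a^2 + 17*a - 9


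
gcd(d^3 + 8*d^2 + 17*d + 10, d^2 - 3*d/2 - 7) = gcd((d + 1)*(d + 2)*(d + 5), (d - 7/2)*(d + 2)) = d + 2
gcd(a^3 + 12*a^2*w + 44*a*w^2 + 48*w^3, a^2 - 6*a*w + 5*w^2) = 1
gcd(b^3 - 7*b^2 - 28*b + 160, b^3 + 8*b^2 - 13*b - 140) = b^2 + b - 20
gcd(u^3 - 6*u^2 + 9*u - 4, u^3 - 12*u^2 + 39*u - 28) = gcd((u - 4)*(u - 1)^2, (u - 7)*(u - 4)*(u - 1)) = u^2 - 5*u + 4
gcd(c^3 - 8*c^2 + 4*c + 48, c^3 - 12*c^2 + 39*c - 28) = c - 4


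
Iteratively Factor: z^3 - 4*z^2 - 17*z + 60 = (z + 4)*(z^2 - 8*z + 15) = (z - 5)*(z + 4)*(z - 3)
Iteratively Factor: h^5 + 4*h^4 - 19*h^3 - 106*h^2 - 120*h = (h - 5)*(h^4 + 9*h^3 + 26*h^2 + 24*h) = (h - 5)*(h + 4)*(h^3 + 5*h^2 + 6*h) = h*(h - 5)*(h + 4)*(h^2 + 5*h + 6) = h*(h - 5)*(h + 3)*(h + 4)*(h + 2)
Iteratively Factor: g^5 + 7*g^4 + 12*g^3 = (g + 4)*(g^4 + 3*g^3) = (g + 3)*(g + 4)*(g^3) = g*(g + 3)*(g + 4)*(g^2) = g^2*(g + 3)*(g + 4)*(g)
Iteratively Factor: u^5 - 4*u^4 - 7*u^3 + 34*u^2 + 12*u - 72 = (u - 3)*(u^4 - u^3 - 10*u^2 + 4*u + 24) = (u - 3)^2*(u^3 + 2*u^2 - 4*u - 8) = (u - 3)^2*(u - 2)*(u^2 + 4*u + 4) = (u - 3)^2*(u - 2)*(u + 2)*(u + 2)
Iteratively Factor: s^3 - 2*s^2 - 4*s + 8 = (s - 2)*(s^2 - 4) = (s - 2)^2*(s + 2)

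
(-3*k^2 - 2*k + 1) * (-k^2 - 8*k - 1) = 3*k^4 + 26*k^3 + 18*k^2 - 6*k - 1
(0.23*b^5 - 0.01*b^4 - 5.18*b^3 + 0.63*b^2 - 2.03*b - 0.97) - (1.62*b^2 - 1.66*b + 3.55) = 0.23*b^5 - 0.01*b^4 - 5.18*b^3 - 0.99*b^2 - 0.37*b - 4.52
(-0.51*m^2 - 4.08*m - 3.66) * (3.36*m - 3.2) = -1.7136*m^3 - 12.0768*m^2 + 0.758400000000002*m + 11.712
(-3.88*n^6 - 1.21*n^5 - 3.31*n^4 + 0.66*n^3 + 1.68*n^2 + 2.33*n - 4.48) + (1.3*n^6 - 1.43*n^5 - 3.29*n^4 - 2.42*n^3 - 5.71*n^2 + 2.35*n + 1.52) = -2.58*n^6 - 2.64*n^5 - 6.6*n^4 - 1.76*n^3 - 4.03*n^2 + 4.68*n - 2.96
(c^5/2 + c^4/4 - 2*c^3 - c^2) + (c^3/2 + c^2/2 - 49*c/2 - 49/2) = c^5/2 + c^4/4 - 3*c^3/2 - c^2/2 - 49*c/2 - 49/2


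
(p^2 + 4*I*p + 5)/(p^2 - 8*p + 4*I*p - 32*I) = (p^2 + 4*I*p + 5)/(p^2 + 4*p*(-2 + I) - 32*I)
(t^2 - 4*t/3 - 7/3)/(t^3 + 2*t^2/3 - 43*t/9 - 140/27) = 9*(t + 1)/(9*t^2 + 27*t + 20)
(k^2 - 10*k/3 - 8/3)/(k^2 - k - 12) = (k + 2/3)/(k + 3)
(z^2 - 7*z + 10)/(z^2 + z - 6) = (z - 5)/(z + 3)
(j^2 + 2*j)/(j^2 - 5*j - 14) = j/(j - 7)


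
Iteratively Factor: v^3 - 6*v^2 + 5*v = (v - 5)*(v^2 - v) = v*(v - 5)*(v - 1)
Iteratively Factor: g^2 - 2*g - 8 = (g + 2)*(g - 4)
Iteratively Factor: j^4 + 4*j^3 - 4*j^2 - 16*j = (j + 4)*(j^3 - 4*j) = j*(j + 4)*(j^2 - 4) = j*(j - 2)*(j + 4)*(j + 2)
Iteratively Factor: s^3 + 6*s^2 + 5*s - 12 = (s - 1)*(s^2 + 7*s + 12) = (s - 1)*(s + 3)*(s + 4)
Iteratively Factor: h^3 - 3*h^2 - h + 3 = (h + 1)*(h^2 - 4*h + 3) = (h - 3)*(h + 1)*(h - 1)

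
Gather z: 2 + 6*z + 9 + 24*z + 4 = 30*z + 15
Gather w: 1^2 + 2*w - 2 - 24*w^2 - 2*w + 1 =-24*w^2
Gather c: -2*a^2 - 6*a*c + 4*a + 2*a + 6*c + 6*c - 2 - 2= -2*a^2 + 6*a + c*(12 - 6*a) - 4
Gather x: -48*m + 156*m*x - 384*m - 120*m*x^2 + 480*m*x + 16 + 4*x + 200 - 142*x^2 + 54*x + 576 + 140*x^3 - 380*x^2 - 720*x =-432*m + 140*x^3 + x^2*(-120*m - 522) + x*(636*m - 662) + 792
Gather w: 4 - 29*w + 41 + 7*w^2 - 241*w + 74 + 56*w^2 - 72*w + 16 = 63*w^2 - 342*w + 135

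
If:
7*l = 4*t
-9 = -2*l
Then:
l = 9/2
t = 63/8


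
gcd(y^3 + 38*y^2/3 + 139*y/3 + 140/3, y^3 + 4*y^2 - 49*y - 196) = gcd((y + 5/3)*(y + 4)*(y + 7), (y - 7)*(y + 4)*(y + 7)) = y^2 + 11*y + 28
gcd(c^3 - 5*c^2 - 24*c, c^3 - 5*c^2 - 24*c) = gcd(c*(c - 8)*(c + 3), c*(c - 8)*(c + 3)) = c^3 - 5*c^2 - 24*c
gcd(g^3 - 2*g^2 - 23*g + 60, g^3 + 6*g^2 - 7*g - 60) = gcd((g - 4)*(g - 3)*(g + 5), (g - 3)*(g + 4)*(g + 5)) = g^2 + 2*g - 15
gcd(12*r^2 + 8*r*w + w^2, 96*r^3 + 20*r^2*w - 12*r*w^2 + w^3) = 2*r + w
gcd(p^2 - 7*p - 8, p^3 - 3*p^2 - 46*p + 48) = p - 8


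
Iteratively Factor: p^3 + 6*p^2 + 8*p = (p + 4)*(p^2 + 2*p) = (p + 2)*(p + 4)*(p)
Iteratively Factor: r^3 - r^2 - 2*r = (r + 1)*(r^2 - 2*r) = (r - 2)*(r + 1)*(r)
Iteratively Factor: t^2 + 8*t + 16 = (t + 4)*(t + 4)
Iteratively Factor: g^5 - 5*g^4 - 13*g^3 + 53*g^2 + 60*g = (g + 3)*(g^4 - 8*g^3 + 11*g^2 + 20*g) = (g - 4)*(g + 3)*(g^3 - 4*g^2 - 5*g) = (g - 5)*(g - 4)*(g + 3)*(g^2 + g) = g*(g - 5)*(g - 4)*(g + 3)*(g + 1)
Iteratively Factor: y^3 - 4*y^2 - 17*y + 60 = (y - 3)*(y^2 - y - 20) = (y - 5)*(y - 3)*(y + 4)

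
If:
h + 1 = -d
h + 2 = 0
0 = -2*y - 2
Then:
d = 1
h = -2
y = -1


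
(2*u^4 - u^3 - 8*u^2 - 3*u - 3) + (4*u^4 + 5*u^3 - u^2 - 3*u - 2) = 6*u^4 + 4*u^3 - 9*u^2 - 6*u - 5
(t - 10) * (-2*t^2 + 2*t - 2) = -2*t^3 + 22*t^2 - 22*t + 20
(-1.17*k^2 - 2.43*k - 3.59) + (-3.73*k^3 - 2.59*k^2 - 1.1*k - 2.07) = -3.73*k^3 - 3.76*k^2 - 3.53*k - 5.66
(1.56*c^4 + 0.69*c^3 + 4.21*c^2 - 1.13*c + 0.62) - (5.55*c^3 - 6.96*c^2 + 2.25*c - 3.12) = 1.56*c^4 - 4.86*c^3 + 11.17*c^2 - 3.38*c + 3.74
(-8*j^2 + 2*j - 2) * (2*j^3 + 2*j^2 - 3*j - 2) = -16*j^5 - 12*j^4 + 24*j^3 + 6*j^2 + 2*j + 4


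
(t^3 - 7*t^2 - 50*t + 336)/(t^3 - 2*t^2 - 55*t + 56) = (t - 6)/(t - 1)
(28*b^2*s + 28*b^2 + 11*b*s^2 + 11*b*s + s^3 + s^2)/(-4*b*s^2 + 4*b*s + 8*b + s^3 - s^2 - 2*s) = (28*b^2 + 11*b*s + s^2)/(-4*b*s + 8*b + s^2 - 2*s)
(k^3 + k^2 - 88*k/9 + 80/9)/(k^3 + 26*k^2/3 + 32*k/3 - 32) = (k - 5/3)/(k + 6)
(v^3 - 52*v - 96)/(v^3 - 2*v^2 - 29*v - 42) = (v^2 - 2*v - 48)/(v^2 - 4*v - 21)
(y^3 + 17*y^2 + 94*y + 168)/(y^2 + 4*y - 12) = (y^2 + 11*y + 28)/(y - 2)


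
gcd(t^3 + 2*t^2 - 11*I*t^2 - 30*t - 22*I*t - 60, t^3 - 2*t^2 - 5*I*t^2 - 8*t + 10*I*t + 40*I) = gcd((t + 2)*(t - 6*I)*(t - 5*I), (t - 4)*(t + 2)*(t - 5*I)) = t^2 + t*(2 - 5*I) - 10*I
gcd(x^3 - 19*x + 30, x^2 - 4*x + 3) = x - 3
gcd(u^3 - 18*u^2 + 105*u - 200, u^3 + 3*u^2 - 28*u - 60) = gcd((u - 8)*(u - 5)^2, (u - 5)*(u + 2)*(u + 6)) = u - 5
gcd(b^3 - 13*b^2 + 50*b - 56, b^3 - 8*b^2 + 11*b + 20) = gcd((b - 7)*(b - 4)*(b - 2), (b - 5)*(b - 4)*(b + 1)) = b - 4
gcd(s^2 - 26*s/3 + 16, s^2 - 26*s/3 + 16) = s^2 - 26*s/3 + 16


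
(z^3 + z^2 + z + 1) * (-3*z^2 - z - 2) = -3*z^5 - 4*z^4 - 6*z^3 - 6*z^2 - 3*z - 2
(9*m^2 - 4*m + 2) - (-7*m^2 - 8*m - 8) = 16*m^2 + 4*m + 10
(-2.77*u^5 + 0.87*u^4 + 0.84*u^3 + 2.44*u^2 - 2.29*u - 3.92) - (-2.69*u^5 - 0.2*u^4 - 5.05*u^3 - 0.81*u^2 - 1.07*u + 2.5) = -0.0800000000000001*u^5 + 1.07*u^4 + 5.89*u^3 + 3.25*u^2 - 1.22*u - 6.42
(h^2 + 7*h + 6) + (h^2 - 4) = 2*h^2 + 7*h + 2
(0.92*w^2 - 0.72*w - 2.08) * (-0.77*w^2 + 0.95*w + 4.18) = -0.7084*w^4 + 1.4284*w^3 + 4.7632*w^2 - 4.9856*w - 8.6944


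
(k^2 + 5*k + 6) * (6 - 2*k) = -2*k^3 - 4*k^2 + 18*k + 36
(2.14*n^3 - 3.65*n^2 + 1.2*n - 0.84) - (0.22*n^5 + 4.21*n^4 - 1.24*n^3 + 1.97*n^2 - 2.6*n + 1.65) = -0.22*n^5 - 4.21*n^4 + 3.38*n^3 - 5.62*n^2 + 3.8*n - 2.49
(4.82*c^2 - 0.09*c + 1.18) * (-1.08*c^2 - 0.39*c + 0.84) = -5.2056*c^4 - 1.7826*c^3 + 2.8095*c^2 - 0.5358*c + 0.9912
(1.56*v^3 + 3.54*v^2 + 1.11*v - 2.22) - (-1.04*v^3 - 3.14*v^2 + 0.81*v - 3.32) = 2.6*v^3 + 6.68*v^2 + 0.3*v + 1.1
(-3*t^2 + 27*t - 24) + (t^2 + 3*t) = -2*t^2 + 30*t - 24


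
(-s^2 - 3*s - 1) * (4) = -4*s^2 - 12*s - 4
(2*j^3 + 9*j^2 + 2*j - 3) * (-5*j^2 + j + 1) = -10*j^5 - 43*j^4 + j^3 + 26*j^2 - j - 3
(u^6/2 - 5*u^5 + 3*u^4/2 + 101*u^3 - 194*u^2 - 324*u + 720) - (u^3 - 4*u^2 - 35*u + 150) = u^6/2 - 5*u^5 + 3*u^4/2 + 100*u^3 - 190*u^2 - 289*u + 570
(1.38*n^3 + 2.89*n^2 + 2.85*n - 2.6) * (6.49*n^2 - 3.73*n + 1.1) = 8.9562*n^5 + 13.6087*n^4 + 9.2348*n^3 - 24.3255*n^2 + 12.833*n - 2.86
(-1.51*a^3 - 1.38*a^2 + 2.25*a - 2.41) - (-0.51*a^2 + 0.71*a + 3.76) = -1.51*a^3 - 0.87*a^2 + 1.54*a - 6.17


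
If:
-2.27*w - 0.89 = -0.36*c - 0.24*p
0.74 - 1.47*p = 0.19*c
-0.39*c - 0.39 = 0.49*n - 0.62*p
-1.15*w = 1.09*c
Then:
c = 0.31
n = -0.46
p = 0.46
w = -0.29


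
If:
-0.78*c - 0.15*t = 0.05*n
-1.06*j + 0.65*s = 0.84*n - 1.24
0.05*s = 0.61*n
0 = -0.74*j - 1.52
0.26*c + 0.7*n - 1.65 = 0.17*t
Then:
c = 1.76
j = -2.05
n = -0.48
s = -5.88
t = -9.00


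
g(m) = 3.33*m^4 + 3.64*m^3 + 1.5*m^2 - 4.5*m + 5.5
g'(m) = 13.32*m^3 + 10.92*m^2 + 3.0*m - 4.5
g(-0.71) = 8.99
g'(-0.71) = -5.89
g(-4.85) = 1489.86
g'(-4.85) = -1281.78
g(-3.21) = 268.56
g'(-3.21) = -342.18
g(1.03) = 10.18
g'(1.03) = 24.73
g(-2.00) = 44.66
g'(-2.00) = -73.38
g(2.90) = 329.37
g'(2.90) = 420.90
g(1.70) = 47.88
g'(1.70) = 97.60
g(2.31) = 142.80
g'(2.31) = 224.89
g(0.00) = 5.50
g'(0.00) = -4.50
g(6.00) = 5134.42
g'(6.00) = 3283.74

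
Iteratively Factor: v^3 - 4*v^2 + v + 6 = (v - 2)*(v^2 - 2*v - 3) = (v - 2)*(v + 1)*(v - 3)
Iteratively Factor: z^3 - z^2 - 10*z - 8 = (z + 2)*(z^2 - 3*z - 4) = (z - 4)*(z + 2)*(z + 1)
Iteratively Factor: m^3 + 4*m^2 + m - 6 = (m - 1)*(m^2 + 5*m + 6) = (m - 1)*(m + 3)*(m + 2)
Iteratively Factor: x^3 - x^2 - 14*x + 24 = (x - 3)*(x^2 + 2*x - 8) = (x - 3)*(x - 2)*(x + 4)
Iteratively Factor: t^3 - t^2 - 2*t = (t)*(t^2 - t - 2) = t*(t + 1)*(t - 2)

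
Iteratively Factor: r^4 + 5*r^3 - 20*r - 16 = (r - 2)*(r^3 + 7*r^2 + 14*r + 8) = (r - 2)*(r + 4)*(r^2 + 3*r + 2) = (r - 2)*(r + 2)*(r + 4)*(r + 1)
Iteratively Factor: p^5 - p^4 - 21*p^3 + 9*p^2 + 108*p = (p + 3)*(p^4 - 4*p^3 - 9*p^2 + 36*p) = (p - 4)*(p + 3)*(p^3 - 9*p) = (p - 4)*(p + 3)^2*(p^2 - 3*p) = p*(p - 4)*(p + 3)^2*(p - 3)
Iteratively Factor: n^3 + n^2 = (n)*(n^2 + n) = n^2*(n + 1)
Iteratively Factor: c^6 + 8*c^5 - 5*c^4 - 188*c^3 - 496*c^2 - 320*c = (c - 5)*(c^5 + 13*c^4 + 60*c^3 + 112*c^2 + 64*c) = c*(c - 5)*(c^4 + 13*c^3 + 60*c^2 + 112*c + 64) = c*(c - 5)*(c + 4)*(c^3 + 9*c^2 + 24*c + 16) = c*(c - 5)*(c + 4)^2*(c^2 + 5*c + 4) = c*(c - 5)*(c + 1)*(c + 4)^2*(c + 4)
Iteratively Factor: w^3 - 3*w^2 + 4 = (w + 1)*(w^2 - 4*w + 4) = (w - 2)*(w + 1)*(w - 2)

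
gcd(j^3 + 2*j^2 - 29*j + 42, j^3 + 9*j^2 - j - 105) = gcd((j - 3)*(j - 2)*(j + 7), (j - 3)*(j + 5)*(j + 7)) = j^2 + 4*j - 21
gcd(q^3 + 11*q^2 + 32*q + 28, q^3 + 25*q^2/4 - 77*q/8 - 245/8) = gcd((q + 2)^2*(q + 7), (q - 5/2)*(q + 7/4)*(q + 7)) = q + 7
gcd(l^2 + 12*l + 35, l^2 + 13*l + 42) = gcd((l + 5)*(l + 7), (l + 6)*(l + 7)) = l + 7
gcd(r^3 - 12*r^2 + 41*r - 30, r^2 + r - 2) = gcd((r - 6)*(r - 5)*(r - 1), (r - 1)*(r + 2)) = r - 1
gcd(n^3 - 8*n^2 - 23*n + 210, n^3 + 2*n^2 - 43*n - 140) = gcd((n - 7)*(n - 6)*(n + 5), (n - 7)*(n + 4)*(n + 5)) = n^2 - 2*n - 35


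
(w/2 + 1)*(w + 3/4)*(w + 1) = w^3/2 + 15*w^2/8 + 17*w/8 + 3/4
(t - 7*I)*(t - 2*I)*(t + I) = t^3 - 8*I*t^2 - 5*t - 14*I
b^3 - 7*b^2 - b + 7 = (b - 7)*(b - 1)*(b + 1)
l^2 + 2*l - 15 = (l - 3)*(l + 5)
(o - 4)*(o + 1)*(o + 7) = o^3 + 4*o^2 - 25*o - 28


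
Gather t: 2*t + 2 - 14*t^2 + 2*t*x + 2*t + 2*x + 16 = -14*t^2 + t*(2*x + 4) + 2*x + 18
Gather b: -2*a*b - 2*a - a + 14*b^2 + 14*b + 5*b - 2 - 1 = -3*a + 14*b^2 + b*(19 - 2*a) - 3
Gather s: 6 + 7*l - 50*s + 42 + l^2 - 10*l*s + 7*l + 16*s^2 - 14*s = l^2 + 14*l + 16*s^2 + s*(-10*l - 64) + 48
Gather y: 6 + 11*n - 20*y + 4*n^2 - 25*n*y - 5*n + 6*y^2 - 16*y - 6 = 4*n^2 + 6*n + 6*y^2 + y*(-25*n - 36)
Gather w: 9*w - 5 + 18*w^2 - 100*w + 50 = 18*w^2 - 91*w + 45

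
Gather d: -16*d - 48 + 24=-16*d - 24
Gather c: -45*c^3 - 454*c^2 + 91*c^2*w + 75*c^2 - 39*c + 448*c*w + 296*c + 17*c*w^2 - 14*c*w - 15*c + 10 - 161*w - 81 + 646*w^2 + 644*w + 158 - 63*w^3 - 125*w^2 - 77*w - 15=-45*c^3 + c^2*(91*w - 379) + c*(17*w^2 + 434*w + 242) - 63*w^3 + 521*w^2 + 406*w + 72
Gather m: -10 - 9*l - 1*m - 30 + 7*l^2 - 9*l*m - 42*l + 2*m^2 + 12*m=7*l^2 - 51*l + 2*m^2 + m*(11 - 9*l) - 40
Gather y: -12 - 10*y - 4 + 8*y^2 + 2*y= 8*y^2 - 8*y - 16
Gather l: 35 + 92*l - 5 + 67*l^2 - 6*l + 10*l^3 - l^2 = 10*l^3 + 66*l^2 + 86*l + 30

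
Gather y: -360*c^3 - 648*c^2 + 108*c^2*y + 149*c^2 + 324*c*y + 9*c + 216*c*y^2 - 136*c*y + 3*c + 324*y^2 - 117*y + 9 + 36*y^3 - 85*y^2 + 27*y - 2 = -360*c^3 - 499*c^2 + 12*c + 36*y^3 + y^2*(216*c + 239) + y*(108*c^2 + 188*c - 90) + 7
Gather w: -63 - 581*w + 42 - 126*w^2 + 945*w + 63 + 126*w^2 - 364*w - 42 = 0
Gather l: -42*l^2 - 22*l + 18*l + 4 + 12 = -42*l^2 - 4*l + 16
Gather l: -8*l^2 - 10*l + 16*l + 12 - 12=-8*l^2 + 6*l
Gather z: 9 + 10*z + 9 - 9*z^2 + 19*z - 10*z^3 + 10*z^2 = -10*z^3 + z^2 + 29*z + 18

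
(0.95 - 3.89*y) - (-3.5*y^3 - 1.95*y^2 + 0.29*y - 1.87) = 3.5*y^3 + 1.95*y^2 - 4.18*y + 2.82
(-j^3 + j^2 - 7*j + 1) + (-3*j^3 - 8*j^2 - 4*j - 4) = -4*j^3 - 7*j^2 - 11*j - 3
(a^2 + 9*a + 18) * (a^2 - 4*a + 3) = a^4 + 5*a^3 - 15*a^2 - 45*a + 54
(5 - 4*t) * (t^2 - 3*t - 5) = -4*t^3 + 17*t^2 + 5*t - 25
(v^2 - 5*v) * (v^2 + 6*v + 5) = v^4 + v^3 - 25*v^2 - 25*v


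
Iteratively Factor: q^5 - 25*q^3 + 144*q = (q - 4)*(q^4 + 4*q^3 - 9*q^2 - 36*q) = (q - 4)*(q + 4)*(q^3 - 9*q) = q*(q - 4)*(q + 4)*(q^2 - 9) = q*(q - 4)*(q + 3)*(q + 4)*(q - 3)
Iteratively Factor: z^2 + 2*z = (z + 2)*(z)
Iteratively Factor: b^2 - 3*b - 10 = (b + 2)*(b - 5)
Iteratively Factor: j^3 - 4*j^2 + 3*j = (j)*(j^2 - 4*j + 3) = j*(j - 1)*(j - 3)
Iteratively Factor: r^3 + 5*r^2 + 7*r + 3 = (r + 3)*(r^2 + 2*r + 1) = (r + 1)*(r + 3)*(r + 1)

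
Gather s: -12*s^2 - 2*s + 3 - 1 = -12*s^2 - 2*s + 2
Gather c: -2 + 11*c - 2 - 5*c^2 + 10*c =-5*c^2 + 21*c - 4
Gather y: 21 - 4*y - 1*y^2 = -y^2 - 4*y + 21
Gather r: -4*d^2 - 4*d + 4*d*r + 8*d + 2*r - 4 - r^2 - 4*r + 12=-4*d^2 + 4*d - r^2 + r*(4*d - 2) + 8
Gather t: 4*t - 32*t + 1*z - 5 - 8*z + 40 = -28*t - 7*z + 35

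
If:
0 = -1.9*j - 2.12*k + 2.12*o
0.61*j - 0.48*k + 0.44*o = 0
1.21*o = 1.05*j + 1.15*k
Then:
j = 0.00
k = 0.00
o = 0.00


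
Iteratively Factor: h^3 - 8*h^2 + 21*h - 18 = (h - 2)*(h^2 - 6*h + 9) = (h - 3)*(h - 2)*(h - 3)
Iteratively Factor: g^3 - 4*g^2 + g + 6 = (g + 1)*(g^2 - 5*g + 6) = (g - 2)*(g + 1)*(g - 3)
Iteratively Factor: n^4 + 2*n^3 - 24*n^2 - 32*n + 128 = (n - 2)*(n^3 + 4*n^2 - 16*n - 64) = (n - 2)*(n + 4)*(n^2 - 16) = (n - 4)*(n - 2)*(n + 4)*(n + 4)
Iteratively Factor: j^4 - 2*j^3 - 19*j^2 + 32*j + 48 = (j - 4)*(j^3 + 2*j^2 - 11*j - 12) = (j - 4)*(j - 3)*(j^2 + 5*j + 4) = (j - 4)*(j - 3)*(j + 1)*(j + 4)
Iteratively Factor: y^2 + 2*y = (y + 2)*(y)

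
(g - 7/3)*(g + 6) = g^2 + 11*g/3 - 14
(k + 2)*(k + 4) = k^2 + 6*k + 8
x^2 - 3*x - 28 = (x - 7)*(x + 4)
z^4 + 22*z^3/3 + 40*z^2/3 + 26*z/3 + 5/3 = (z + 1/3)*(z + 1)^2*(z + 5)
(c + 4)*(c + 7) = c^2 + 11*c + 28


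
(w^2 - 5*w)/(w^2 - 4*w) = (w - 5)/(w - 4)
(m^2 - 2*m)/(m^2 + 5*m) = (m - 2)/(m + 5)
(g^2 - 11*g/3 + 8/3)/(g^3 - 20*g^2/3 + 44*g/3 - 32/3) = (g - 1)/(g^2 - 4*g + 4)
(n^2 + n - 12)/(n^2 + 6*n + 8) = (n - 3)/(n + 2)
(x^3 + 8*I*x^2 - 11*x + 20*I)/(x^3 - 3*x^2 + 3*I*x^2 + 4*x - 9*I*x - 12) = (x + 5*I)/(x - 3)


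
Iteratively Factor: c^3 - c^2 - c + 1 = (c + 1)*(c^2 - 2*c + 1) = (c - 1)*(c + 1)*(c - 1)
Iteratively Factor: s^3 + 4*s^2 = (s)*(s^2 + 4*s) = s^2*(s + 4)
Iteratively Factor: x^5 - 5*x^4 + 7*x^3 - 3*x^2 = (x - 3)*(x^4 - 2*x^3 + x^2) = x*(x - 3)*(x^3 - 2*x^2 + x) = x*(x - 3)*(x - 1)*(x^2 - x) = x^2*(x - 3)*(x - 1)*(x - 1)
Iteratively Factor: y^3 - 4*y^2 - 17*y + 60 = (y - 3)*(y^2 - y - 20) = (y - 3)*(y + 4)*(y - 5)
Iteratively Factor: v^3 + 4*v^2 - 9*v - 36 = (v + 4)*(v^2 - 9) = (v + 3)*(v + 4)*(v - 3)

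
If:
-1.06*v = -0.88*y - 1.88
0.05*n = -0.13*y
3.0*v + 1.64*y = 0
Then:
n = 3.35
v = 0.70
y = -1.29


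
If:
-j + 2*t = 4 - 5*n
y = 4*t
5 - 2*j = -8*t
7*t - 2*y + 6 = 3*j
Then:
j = 53/26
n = 163/130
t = -3/26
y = -6/13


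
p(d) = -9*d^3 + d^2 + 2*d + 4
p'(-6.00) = -982.00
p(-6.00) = 1972.00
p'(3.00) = -235.00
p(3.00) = -224.00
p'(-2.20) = -133.08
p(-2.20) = 100.27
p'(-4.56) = -568.55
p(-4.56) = 869.04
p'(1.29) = -40.35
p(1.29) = -11.08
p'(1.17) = -32.62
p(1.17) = -6.71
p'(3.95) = -411.37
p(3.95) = -527.17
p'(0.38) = -1.14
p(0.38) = 4.41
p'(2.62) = -178.10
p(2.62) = -145.76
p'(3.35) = -294.31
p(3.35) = -316.44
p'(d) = -27*d^2 + 2*d + 2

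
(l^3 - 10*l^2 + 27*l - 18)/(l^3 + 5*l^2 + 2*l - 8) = (l^2 - 9*l + 18)/(l^2 + 6*l + 8)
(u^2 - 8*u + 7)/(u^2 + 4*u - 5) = (u - 7)/(u + 5)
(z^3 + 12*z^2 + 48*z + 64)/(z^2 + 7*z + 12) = (z^2 + 8*z + 16)/(z + 3)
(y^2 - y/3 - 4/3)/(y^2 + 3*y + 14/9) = 3*(3*y^2 - y - 4)/(9*y^2 + 27*y + 14)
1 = 1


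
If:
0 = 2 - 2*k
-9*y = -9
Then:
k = 1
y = 1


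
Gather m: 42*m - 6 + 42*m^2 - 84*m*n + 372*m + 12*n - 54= 42*m^2 + m*(414 - 84*n) + 12*n - 60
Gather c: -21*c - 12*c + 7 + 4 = 11 - 33*c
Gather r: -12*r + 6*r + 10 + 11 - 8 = 13 - 6*r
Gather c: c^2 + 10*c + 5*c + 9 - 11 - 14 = c^2 + 15*c - 16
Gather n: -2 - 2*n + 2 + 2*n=0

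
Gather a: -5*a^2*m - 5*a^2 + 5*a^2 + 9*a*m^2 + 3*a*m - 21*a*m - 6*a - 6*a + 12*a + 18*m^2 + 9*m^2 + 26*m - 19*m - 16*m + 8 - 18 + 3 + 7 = -5*a^2*m + a*(9*m^2 - 18*m) + 27*m^2 - 9*m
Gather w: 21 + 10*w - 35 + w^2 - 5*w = w^2 + 5*w - 14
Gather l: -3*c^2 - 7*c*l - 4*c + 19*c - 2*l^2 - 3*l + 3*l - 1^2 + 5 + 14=-3*c^2 - 7*c*l + 15*c - 2*l^2 + 18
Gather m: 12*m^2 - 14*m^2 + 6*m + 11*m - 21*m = -2*m^2 - 4*m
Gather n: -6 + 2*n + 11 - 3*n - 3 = 2 - n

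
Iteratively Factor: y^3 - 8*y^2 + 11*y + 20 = (y - 5)*(y^2 - 3*y - 4) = (y - 5)*(y - 4)*(y + 1)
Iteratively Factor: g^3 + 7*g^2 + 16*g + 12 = (g + 2)*(g^2 + 5*g + 6) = (g + 2)*(g + 3)*(g + 2)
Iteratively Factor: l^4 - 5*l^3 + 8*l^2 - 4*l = (l - 2)*(l^3 - 3*l^2 + 2*l) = (l - 2)*(l - 1)*(l^2 - 2*l) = l*(l - 2)*(l - 1)*(l - 2)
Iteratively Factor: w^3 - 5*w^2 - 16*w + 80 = (w - 5)*(w^2 - 16) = (w - 5)*(w - 4)*(w + 4)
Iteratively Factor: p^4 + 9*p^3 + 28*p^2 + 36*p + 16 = (p + 1)*(p^3 + 8*p^2 + 20*p + 16) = (p + 1)*(p + 4)*(p^2 + 4*p + 4) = (p + 1)*(p + 2)*(p + 4)*(p + 2)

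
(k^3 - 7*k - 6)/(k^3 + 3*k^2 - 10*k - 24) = (k + 1)/(k + 4)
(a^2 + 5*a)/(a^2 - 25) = a/(a - 5)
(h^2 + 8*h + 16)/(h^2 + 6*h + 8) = (h + 4)/(h + 2)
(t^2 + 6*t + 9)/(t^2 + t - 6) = (t + 3)/(t - 2)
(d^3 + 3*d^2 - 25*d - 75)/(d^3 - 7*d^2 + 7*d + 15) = (d^2 + 8*d + 15)/(d^2 - 2*d - 3)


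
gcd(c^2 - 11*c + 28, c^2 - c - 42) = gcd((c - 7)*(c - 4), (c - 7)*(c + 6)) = c - 7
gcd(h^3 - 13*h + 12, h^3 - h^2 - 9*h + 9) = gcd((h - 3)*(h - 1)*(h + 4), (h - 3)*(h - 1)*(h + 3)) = h^2 - 4*h + 3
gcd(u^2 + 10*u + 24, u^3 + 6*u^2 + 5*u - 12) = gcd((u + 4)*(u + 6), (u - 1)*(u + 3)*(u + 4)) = u + 4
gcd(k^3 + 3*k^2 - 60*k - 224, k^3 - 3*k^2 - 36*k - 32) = k^2 - 4*k - 32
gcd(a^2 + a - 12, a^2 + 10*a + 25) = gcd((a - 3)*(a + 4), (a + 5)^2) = 1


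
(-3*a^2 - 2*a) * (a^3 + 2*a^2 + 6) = -3*a^5 - 8*a^4 - 4*a^3 - 18*a^2 - 12*a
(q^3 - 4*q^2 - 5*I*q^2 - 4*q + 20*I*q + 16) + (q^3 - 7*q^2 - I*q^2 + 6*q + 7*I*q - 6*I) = 2*q^3 - 11*q^2 - 6*I*q^2 + 2*q + 27*I*q + 16 - 6*I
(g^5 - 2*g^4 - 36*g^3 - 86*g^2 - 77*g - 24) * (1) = g^5 - 2*g^4 - 36*g^3 - 86*g^2 - 77*g - 24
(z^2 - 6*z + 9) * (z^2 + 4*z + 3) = z^4 - 2*z^3 - 12*z^2 + 18*z + 27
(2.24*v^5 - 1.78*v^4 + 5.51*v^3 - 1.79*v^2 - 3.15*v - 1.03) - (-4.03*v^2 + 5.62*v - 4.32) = 2.24*v^5 - 1.78*v^4 + 5.51*v^3 + 2.24*v^2 - 8.77*v + 3.29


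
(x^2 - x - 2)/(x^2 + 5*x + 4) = (x - 2)/(x + 4)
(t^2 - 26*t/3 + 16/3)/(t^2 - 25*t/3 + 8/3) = (3*t - 2)/(3*t - 1)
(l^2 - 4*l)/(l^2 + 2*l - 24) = l/(l + 6)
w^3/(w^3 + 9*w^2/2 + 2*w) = 2*w^2/(2*w^2 + 9*w + 4)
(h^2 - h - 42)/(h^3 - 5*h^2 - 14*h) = (h + 6)/(h*(h + 2))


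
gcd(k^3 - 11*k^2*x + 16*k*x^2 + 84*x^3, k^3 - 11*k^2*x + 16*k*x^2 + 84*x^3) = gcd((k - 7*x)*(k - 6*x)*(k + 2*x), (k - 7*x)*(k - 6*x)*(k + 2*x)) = k^3 - 11*k^2*x + 16*k*x^2 + 84*x^3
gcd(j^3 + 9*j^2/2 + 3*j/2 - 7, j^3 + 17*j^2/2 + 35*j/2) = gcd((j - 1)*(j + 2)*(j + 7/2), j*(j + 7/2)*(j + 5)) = j + 7/2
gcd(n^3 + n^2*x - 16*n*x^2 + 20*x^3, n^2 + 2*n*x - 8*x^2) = -n + 2*x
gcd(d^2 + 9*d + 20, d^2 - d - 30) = d + 5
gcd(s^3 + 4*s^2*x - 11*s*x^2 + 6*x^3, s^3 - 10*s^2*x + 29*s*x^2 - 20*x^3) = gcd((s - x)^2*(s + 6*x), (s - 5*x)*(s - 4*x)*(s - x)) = -s + x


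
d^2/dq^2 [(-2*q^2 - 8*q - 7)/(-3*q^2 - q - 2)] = 2*(66*q^3 + 153*q^2 - 81*q - 43)/(27*q^6 + 27*q^5 + 63*q^4 + 37*q^3 + 42*q^2 + 12*q + 8)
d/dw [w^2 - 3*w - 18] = 2*w - 3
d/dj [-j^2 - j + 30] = -2*j - 1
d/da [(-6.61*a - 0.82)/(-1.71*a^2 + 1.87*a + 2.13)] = (11.3031*a^2 - 12.3607*a - (3.42*a - 1.87)*(6.61*a + 0.82) - 14.0793)/(-1.71*a^2 + 1.87*a + 2.13)^2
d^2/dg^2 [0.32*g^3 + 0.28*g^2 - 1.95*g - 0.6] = 1.92*g + 0.56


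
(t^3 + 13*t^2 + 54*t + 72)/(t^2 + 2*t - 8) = (t^2 + 9*t + 18)/(t - 2)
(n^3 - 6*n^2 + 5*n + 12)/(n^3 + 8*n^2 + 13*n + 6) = (n^2 - 7*n + 12)/(n^2 + 7*n + 6)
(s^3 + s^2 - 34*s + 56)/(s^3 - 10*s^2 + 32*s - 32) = (s + 7)/(s - 4)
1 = 1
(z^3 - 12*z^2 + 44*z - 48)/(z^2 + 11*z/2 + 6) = 2*(z^3 - 12*z^2 + 44*z - 48)/(2*z^2 + 11*z + 12)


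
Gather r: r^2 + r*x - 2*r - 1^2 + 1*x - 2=r^2 + r*(x - 2) + x - 3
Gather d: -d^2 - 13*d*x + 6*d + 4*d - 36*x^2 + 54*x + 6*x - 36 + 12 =-d^2 + d*(10 - 13*x) - 36*x^2 + 60*x - 24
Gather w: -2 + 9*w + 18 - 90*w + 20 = 36 - 81*w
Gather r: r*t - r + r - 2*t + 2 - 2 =r*t - 2*t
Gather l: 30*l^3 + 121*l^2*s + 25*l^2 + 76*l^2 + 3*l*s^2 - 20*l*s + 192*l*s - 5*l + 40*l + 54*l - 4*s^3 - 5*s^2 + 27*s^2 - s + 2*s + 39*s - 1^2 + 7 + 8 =30*l^3 + l^2*(121*s + 101) + l*(3*s^2 + 172*s + 89) - 4*s^3 + 22*s^2 + 40*s + 14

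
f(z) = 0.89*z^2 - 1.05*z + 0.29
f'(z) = 1.78*z - 1.05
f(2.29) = 2.55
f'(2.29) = 3.03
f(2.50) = 3.23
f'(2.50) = 3.40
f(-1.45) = 3.68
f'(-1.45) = -3.63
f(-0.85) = 1.83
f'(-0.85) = -2.56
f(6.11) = 27.10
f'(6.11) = 9.83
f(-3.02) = 11.58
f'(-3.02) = -6.43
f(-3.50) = 14.87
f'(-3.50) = -7.28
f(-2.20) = 6.91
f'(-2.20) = -4.97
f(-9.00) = 81.83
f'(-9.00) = -17.07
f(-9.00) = 81.83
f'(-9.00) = -17.07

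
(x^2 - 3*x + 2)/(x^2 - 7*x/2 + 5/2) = 2*(x - 2)/(2*x - 5)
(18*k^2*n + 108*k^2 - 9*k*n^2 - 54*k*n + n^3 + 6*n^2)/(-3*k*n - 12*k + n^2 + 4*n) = (-6*k*n - 36*k + n^2 + 6*n)/(n + 4)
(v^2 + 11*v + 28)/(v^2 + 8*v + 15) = (v^2 + 11*v + 28)/(v^2 + 8*v + 15)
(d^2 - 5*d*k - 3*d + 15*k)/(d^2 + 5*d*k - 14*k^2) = (d^2 - 5*d*k - 3*d + 15*k)/(d^2 + 5*d*k - 14*k^2)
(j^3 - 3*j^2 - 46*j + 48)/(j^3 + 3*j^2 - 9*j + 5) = (j^2 - 2*j - 48)/(j^2 + 4*j - 5)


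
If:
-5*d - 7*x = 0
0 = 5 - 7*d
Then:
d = 5/7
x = -25/49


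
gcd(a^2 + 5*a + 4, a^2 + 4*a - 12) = 1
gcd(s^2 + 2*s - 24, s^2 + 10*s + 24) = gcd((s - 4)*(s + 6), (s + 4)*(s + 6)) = s + 6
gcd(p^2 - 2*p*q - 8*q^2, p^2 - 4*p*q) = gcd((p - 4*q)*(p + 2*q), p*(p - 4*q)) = p - 4*q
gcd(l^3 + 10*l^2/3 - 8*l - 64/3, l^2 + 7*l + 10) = l + 2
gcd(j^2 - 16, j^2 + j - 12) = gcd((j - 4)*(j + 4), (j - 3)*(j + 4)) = j + 4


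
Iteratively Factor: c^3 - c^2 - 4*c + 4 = (c + 2)*(c^2 - 3*c + 2) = (c - 2)*(c + 2)*(c - 1)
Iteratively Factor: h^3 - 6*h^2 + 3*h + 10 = (h - 5)*(h^2 - h - 2) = (h - 5)*(h + 1)*(h - 2)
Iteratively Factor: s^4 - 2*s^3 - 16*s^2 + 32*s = (s - 4)*(s^3 + 2*s^2 - 8*s) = (s - 4)*(s + 4)*(s^2 - 2*s) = s*(s - 4)*(s + 4)*(s - 2)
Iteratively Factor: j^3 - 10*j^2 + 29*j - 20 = (j - 1)*(j^2 - 9*j + 20) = (j - 4)*(j - 1)*(j - 5)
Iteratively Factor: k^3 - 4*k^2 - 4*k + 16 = (k + 2)*(k^2 - 6*k + 8) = (k - 4)*(k + 2)*(k - 2)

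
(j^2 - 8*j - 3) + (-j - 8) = j^2 - 9*j - 11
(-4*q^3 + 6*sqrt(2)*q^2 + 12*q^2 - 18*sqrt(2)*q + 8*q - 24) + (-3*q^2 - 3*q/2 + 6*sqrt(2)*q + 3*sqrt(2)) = -4*q^3 + 6*sqrt(2)*q^2 + 9*q^2 - 12*sqrt(2)*q + 13*q/2 - 24 + 3*sqrt(2)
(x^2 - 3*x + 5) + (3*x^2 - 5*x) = 4*x^2 - 8*x + 5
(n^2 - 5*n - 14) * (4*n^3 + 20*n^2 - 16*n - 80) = 4*n^5 - 172*n^3 - 280*n^2 + 624*n + 1120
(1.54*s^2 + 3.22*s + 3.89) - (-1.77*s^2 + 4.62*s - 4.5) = 3.31*s^2 - 1.4*s + 8.39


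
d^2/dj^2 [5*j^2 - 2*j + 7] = 10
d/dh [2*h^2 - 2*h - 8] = 4*h - 2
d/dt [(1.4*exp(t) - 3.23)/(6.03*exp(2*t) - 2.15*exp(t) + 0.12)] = (-8.442*exp(2*t) + 38.9538*exp(t) - 6.7765)*exp(t)/(36.3609*exp(4*t) - 25.929*exp(3*t) + 6.0697*exp(2*t) - 0.516*exp(t) + 0.0144)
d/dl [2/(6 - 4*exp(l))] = 2*exp(l)/(2*exp(l) - 3)^2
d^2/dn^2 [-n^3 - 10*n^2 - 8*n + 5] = -6*n - 20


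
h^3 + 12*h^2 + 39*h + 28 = (h + 1)*(h + 4)*(h + 7)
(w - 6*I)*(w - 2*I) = w^2 - 8*I*w - 12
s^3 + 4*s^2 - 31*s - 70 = (s - 5)*(s + 2)*(s + 7)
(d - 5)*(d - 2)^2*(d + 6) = d^4 - 3*d^3 - 30*d^2 + 124*d - 120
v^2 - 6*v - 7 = (v - 7)*(v + 1)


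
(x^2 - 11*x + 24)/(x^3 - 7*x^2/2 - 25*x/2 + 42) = 2*(x - 8)/(2*x^2 - x - 28)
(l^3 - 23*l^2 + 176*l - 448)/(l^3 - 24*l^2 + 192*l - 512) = (l - 7)/(l - 8)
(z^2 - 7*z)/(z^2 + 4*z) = (z - 7)/(z + 4)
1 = 1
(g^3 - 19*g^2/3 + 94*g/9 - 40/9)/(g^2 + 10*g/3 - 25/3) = (3*g^2 - 14*g + 8)/(3*(g + 5))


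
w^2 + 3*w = w*(w + 3)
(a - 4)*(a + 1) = a^2 - 3*a - 4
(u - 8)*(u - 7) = u^2 - 15*u + 56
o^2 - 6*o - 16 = (o - 8)*(o + 2)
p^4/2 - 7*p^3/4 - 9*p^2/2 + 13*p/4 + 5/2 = (p/2 + 1)*(p - 5)*(p - 1)*(p + 1/2)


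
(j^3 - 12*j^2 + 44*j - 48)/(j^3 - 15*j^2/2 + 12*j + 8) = 2*(j^2 - 8*j + 12)/(2*j^2 - 7*j - 4)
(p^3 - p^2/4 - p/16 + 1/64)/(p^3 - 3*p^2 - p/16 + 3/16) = (p - 1/4)/(p - 3)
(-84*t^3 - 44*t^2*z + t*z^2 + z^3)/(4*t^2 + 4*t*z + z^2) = (-42*t^2 - t*z + z^2)/(2*t + z)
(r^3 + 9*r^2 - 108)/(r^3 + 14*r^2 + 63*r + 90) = (r^2 + 3*r - 18)/(r^2 + 8*r + 15)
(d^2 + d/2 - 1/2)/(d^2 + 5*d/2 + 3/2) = (2*d - 1)/(2*d + 3)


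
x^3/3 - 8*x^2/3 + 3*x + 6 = (x/3 + 1/3)*(x - 6)*(x - 3)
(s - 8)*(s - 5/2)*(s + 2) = s^3 - 17*s^2/2 - s + 40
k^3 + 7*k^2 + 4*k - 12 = (k - 1)*(k + 2)*(k + 6)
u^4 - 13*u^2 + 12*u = u*(u - 3)*(u - 1)*(u + 4)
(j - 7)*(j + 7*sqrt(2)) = j^2 - 7*j + 7*sqrt(2)*j - 49*sqrt(2)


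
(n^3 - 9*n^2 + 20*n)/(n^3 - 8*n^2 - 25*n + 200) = n*(n - 4)/(n^2 - 3*n - 40)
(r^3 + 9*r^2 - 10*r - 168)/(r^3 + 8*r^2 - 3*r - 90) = (r^2 + 3*r - 28)/(r^2 + 2*r - 15)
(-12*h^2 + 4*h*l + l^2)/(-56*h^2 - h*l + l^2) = (12*h^2 - 4*h*l - l^2)/(56*h^2 + h*l - l^2)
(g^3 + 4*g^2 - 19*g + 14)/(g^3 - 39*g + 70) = (g - 1)/(g - 5)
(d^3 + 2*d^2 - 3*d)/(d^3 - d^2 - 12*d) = (d - 1)/(d - 4)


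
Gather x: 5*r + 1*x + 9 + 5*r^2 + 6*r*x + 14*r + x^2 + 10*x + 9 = 5*r^2 + 19*r + x^2 + x*(6*r + 11) + 18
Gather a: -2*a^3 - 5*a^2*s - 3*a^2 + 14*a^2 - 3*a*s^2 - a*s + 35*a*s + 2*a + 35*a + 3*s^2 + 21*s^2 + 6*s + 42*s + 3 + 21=-2*a^3 + a^2*(11 - 5*s) + a*(-3*s^2 + 34*s + 37) + 24*s^2 + 48*s + 24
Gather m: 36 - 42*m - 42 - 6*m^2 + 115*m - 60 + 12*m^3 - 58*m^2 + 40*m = 12*m^3 - 64*m^2 + 113*m - 66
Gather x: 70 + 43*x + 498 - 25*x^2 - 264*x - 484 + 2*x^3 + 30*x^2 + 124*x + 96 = 2*x^3 + 5*x^2 - 97*x + 180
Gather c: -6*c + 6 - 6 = -6*c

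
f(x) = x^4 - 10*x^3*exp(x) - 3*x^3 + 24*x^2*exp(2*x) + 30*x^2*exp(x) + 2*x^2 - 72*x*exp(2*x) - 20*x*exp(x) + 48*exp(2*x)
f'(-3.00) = -192.68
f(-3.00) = 211.06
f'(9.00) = 200075271720.29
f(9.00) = 88206163513.58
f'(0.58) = -47.25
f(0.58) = 39.68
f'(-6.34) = -1402.46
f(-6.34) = 2467.45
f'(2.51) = 11997.41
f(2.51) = 2565.45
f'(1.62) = -130.27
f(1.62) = -125.71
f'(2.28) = 4770.06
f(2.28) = 744.14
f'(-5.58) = -991.85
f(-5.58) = 1563.49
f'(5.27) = 31925400.13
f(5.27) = 12523655.18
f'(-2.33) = -102.67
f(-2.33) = 114.24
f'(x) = -10*x^3*exp(x) + 4*x^3 + 48*x^2*exp(2*x) - 9*x^2 - 96*x*exp(2*x) + 40*x*exp(x) + 4*x + 24*exp(2*x) - 20*exp(x)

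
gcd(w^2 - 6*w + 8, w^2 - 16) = w - 4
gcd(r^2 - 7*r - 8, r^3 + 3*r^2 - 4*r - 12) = 1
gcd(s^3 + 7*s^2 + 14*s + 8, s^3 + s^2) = s + 1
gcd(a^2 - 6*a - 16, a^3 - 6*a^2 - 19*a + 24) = a - 8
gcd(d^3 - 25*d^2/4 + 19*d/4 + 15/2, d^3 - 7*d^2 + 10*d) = d^2 - 7*d + 10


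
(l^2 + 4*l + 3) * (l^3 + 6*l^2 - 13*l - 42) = l^5 + 10*l^4 + 14*l^3 - 76*l^2 - 207*l - 126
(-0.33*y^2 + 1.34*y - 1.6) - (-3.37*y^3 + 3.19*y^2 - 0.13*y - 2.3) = 3.37*y^3 - 3.52*y^2 + 1.47*y + 0.7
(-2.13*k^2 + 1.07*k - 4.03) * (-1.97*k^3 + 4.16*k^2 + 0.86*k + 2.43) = 4.1961*k^5 - 10.9687*k^4 + 10.5585*k^3 - 21.0205*k^2 - 0.8657*k - 9.7929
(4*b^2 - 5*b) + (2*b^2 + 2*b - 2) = 6*b^2 - 3*b - 2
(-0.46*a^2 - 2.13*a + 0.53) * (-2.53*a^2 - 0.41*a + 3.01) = 1.1638*a^4 + 5.5775*a^3 - 1.8522*a^2 - 6.6286*a + 1.5953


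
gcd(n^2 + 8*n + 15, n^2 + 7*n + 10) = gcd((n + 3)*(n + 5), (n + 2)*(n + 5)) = n + 5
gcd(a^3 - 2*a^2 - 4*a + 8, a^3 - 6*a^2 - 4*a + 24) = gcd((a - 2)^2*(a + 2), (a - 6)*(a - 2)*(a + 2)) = a^2 - 4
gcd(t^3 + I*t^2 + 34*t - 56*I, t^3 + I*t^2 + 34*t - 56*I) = t^3 + I*t^2 + 34*t - 56*I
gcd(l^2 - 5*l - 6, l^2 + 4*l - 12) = 1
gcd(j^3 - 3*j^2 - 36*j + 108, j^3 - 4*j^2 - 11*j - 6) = j - 6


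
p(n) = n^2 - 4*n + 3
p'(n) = 2*n - 4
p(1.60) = -0.84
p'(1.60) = -0.80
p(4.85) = 7.12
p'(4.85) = 5.70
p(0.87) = 0.28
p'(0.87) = -2.26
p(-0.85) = 7.12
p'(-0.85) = -5.70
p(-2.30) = 17.49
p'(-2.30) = -8.60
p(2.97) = -0.06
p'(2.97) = 1.94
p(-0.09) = 3.37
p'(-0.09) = -4.18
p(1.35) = -0.58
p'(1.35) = -1.30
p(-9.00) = 120.00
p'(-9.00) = -22.00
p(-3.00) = 24.00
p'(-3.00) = -10.00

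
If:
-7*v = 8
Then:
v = -8/7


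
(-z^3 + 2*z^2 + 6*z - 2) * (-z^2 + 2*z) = z^5 - 4*z^4 - 2*z^3 + 14*z^2 - 4*z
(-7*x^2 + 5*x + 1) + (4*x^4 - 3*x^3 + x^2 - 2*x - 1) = 4*x^4 - 3*x^3 - 6*x^2 + 3*x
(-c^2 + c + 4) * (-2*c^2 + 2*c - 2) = 2*c^4 - 4*c^3 - 4*c^2 + 6*c - 8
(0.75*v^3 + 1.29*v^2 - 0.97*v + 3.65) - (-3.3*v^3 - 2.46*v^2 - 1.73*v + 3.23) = 4.05*v^3 + 3.75*v^2 + 0.76*v + 0.42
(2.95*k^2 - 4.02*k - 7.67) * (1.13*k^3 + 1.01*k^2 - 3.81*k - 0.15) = 3.3335*k^5 - 1.5631*k^4 - 23.9668*k^3 + 7.127*k^2 + 29.8257*k + 1.1505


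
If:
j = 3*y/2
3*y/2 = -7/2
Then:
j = -7/2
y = -7/3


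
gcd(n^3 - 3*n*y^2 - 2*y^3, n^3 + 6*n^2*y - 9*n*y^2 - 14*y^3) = -n^2 + n*y + 2*y^2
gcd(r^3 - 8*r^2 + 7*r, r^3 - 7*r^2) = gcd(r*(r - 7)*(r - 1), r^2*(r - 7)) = r^2 - 7*r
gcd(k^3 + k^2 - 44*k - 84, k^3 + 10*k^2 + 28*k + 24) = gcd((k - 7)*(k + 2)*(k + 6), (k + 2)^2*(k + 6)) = k^2 + 8*k + 12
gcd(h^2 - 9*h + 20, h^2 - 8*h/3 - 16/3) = h - 4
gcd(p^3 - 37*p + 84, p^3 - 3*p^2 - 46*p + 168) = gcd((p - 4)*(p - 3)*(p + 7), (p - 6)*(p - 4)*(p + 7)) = p^2 + 3*p - 28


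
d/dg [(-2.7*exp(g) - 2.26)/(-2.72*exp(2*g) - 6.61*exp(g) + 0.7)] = (-(2.7*exp(g) + 2.26)*(5.44*exp(g) + 6.61) + 7.344*exp(2*g) + 17.847*exp(g) - 1.89)*exp(g)/(2.72*exp(2*g) + 6.61*exp(g) - 0.7)^2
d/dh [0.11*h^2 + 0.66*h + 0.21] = 0.22*h + 0.66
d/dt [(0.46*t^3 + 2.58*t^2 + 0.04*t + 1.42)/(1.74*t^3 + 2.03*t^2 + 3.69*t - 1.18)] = (4.44089209850063e-16*t^5 - 3.5554*t^4 + 3.2556*t^3 + 0.398200000000003*t^2 - 11.854*t - 5.287)/(3.0276*t^6 + 7.0644*t^5 + 16.9621*t^4 + 10.875*t^3 + 8.8253*t^2 - 8.7084*t + 1.3924)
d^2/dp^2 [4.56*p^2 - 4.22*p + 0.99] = 9.12000000000000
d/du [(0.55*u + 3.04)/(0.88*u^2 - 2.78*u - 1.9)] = (-0.484*u^2 - 5.3504*u + 7.4062)/(0.7744*u^4 - 4.8928*u^3 + 4.3844*u^2 + 10.564*u + 3.61)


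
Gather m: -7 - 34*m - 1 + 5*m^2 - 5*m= 5*m^2 - 39*m - 8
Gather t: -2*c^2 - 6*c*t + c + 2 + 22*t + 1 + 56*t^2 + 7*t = -2*c^2 + c + 56*t^2 + t*(29 - 6*c) + 3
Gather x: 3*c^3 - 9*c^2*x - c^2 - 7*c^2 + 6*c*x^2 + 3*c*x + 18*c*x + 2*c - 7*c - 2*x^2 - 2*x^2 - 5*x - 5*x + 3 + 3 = 3*c^3 - 8*c^2 - 5*c + x^2*(6*c - 4) + x*(-9*c^2 + 21*c - 10) + 6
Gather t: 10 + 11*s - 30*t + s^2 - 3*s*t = s^2 + 11*s + t*(-3*s - 30) + 10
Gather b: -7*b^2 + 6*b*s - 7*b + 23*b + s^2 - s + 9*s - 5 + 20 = -7*b^2 + b*(6*s + 16) + s^2 + 8*s + 15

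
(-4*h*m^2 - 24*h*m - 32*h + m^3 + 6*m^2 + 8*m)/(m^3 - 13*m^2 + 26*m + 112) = (-4*h*m - 16*h + m^2 + 4*m)/(m^2 - 15*m + 56)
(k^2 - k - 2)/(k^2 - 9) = (k^2 - k - 2)/(k^2 - 9)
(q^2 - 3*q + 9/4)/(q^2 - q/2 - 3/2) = (q - 3/2)/(q + 1)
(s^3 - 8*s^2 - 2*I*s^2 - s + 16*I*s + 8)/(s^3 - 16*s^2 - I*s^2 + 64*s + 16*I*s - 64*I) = (s - I)/(s - 8)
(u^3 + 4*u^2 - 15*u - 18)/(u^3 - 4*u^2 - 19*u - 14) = (u^2 + 3*u - 18)/(u^2 - 5*u - 14)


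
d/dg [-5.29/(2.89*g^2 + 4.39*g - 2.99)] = (30.5762*g + 23.2231)/(2.89*g^2 + 4.39*g - 2.99)^2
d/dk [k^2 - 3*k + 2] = 2*k - 3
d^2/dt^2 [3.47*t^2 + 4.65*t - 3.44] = 6.94000000000000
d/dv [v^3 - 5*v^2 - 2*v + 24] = 3*v^2 - 10*v - 2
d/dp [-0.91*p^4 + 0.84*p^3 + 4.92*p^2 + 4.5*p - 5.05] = -3.64*p^3 + 2.52*p^2 + 9.84*p + 4.5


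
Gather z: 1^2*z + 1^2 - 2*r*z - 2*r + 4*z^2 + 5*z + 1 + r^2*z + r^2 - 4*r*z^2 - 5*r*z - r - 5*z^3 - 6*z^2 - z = r^2 - 3*r - 5*z^3 + z^2*(-4*r - 2) + z*(r^2 - 7*r + 5) + 2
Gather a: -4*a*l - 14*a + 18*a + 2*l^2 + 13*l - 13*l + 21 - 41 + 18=a*(4 - 4*l) + 2*l^2 - 2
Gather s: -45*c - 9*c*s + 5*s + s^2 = -45*c + s^2 + s*(5 - 9*c)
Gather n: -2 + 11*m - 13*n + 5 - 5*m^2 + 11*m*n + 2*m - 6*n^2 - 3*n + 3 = -5*m^2 + 13*m - 6*n^2 + n*(11*m - 16) + 6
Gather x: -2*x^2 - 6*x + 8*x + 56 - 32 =-2*x^2 + 2*x + 24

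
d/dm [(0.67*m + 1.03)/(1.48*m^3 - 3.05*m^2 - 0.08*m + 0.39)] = (-1.9832*m^3 - 2.5297*m^2 + 6.283*m + 0.3437)/(2.1904*m^6 - 9.028*m^5 + 9.0657*m^4 + 1.6424*m^3 - 2.3726*m^2 - 0.0624*m + 0.1521)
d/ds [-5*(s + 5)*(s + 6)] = -10*s - 55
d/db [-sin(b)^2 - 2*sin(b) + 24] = -2*(sin(b) + 1)*cos(b)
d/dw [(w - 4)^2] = 2*w - 8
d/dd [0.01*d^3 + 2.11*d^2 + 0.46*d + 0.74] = 0.03*d^2 + 4.22*d + 0.46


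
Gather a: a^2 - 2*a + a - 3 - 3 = a^2 - a - 6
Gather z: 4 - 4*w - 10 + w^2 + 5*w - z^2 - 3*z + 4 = w^2 + w - z^2 - 3*z - 2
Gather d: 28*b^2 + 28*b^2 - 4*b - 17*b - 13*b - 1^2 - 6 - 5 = 56*b^2 - 34*b - 12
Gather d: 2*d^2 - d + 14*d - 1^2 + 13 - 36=2*d^2 + 13*d - 24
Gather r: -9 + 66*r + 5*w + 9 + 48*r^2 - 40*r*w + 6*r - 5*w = 48*r^2 + r*(72 - 40*w)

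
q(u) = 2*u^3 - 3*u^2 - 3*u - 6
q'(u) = 6*u^2 - 6*u - 3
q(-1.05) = -8.47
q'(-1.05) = 9.92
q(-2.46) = -46.55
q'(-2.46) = 48.07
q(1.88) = -8.95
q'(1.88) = 6.93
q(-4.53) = -239.89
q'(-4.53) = 147.31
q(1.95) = -8.43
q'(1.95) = 8.12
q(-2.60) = -53.63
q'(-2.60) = 53.16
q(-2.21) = -35.61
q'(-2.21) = 39.56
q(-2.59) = -53.10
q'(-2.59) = 52.79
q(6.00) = 300.00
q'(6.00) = 177.00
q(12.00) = 2982.00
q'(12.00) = 789.00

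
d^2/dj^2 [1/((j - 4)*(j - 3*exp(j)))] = (2*(1 - 3*exp(j))*(j - 4)*(j - 3*exp(j)) + 3*(j - 4)^2*(j - 3*exp(j))*exp(j) + 2*(j - 4)^2*(3*exp(j) - 1)^2 + 2*(j - 3*exp(j))^2)/((j - 4)^3*(j - 3*exp(j))^3)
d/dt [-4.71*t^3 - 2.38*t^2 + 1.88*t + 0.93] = -14.13*t^2 - 4.76*t + 1.88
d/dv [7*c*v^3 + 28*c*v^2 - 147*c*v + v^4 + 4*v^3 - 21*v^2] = 21*c*v^2 + 56*c*v - 147*c + 4*v^3 + 12*v^2 - 42*v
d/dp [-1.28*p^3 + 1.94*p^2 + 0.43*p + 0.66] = -3.84*p^2 + 3.88*p + 0.43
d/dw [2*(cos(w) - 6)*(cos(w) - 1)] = 2*(7 - 2*cos(w))*sin(w)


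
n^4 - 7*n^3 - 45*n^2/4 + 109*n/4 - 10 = (n - 8)*(n - 1)*(n - 1/2)*(n + 5/2)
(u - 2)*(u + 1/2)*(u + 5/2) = u^3 + u^2 - 19*u/4 - 5/2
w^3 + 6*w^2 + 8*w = w*(w + 2)*(w + 4)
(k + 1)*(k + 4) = k^2 + 5*k + 4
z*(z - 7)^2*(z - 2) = z^4 - 16*z^3 + 77*z^2 - 98*z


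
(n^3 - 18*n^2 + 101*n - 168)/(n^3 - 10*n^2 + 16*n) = (n^2 - 10*n + 21)/(n*(n - 2))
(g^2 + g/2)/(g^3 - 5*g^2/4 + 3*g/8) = 4*(2*g + 1)/(8*g^2 - 10*g + 3)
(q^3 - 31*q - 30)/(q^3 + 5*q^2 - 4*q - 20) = (q^2 - 5*q - 6)/(q^2 - 4)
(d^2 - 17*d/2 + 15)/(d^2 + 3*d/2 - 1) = (2*d^2 - 17*d + 30)/(2*d^2 + 3*d - 2)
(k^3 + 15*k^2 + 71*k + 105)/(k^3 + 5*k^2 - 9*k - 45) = (k + 7)/(k - 3)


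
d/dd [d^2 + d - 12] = 2*d + 1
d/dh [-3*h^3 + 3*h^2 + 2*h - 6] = -9*h^2 + 6*h + 2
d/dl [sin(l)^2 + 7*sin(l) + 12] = (2*sin(l) + 7)*cos(l)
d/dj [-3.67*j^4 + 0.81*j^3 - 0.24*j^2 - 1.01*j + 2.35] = -14.68*j^3 + 2.43*j^2 - 0.48*j - 1.01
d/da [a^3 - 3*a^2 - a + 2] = 3*a^2 - 6*a - 1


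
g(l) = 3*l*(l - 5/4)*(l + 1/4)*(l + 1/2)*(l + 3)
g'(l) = 3*l*(l - 5/4)*(l + 1/4)*(l + 1/2) + 3*l*(l - 5/4)*(l + 1/4)*(l + 3) + 3*l*(l - 5/4)*(l + 1/2)*(l + 3) + 3*l*(l + 1/4)*(l + 1/2)*(l + 3) + 3*(l - 5/4)*(l + 1/4)*(l + 1/2)*(l + 3) = 15*l^4 + 30*l^3 - 333*l^2/16 - 249*l/16 - 45/32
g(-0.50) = 0.00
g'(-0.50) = -1.64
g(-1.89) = 45.05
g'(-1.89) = -57.48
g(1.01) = -5.55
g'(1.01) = 8.16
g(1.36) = 5.86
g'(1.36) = 65.71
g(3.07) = 1205.94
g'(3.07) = 1955.13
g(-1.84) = 42.16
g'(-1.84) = -58.18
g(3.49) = 2271.35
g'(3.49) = 3191.36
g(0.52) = -3.15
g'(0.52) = -9.81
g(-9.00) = -123499.69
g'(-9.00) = 74997.84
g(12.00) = 888890.62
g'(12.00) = 359694.84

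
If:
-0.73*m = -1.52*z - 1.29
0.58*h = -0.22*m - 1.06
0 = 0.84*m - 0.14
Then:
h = -1.89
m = 0.17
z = -0.77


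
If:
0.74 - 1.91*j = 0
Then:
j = 0.39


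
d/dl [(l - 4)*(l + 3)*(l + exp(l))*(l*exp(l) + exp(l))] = (l^4 + 2*l^3*exp(l) + 4*l^3 + 3*l^2*exp(l) - 13*l^2 - 26*l*exp(l) - 38*l - 37*exp(l) - 12)*exp(l)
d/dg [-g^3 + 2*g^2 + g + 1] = -3*g^2 + 4*g + 1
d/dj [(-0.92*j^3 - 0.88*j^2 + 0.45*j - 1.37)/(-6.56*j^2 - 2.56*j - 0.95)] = (6.0352*j^4 + 4.7104*j^3 + 7.8268*j^2 - 16.3024*j - 3.9347)/(43.0336*j^4 + 33.5872*j^3 + 19.0176*j^2 + 4.864*j + 0.9025)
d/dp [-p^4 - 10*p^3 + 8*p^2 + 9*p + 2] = -4*p^3 - 30*p^2 + 16*p + 9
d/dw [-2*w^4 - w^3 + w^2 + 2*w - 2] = -8*w^3 - 3*w^2 + 2*w + 2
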